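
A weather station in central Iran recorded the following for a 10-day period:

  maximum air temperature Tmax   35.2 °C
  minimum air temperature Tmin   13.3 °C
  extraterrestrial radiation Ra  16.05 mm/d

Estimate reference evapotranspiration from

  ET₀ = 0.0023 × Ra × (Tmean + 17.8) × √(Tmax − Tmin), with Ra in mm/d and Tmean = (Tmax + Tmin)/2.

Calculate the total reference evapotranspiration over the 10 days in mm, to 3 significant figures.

Tmean = (35.2 + 13.3)/2 = 24.25 °C
ET₀ = 0.0023 × 16.05 × (24.25 + 17.8) × √21.9 = 0.0023 × 16.05 × 42.05 × 4.6797 = 7.2642 mm/d
Over 10 days: 7.2642 × 10 = 72.642 mm

72.6 mm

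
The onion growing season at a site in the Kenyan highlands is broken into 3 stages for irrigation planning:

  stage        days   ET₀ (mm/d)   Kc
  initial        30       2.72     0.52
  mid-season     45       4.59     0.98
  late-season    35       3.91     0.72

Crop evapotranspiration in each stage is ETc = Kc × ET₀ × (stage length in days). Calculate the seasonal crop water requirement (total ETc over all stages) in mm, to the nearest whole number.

initial: 0.52 × 2.72 × 30 = 42.43 mm
mid-season: 0.98 × 4.59 × 45 = 202.42 mm
late-season: 0.72 × 3.91 × 35 = 98.53 mm
Seasonal total = 343.38 mm

343 mm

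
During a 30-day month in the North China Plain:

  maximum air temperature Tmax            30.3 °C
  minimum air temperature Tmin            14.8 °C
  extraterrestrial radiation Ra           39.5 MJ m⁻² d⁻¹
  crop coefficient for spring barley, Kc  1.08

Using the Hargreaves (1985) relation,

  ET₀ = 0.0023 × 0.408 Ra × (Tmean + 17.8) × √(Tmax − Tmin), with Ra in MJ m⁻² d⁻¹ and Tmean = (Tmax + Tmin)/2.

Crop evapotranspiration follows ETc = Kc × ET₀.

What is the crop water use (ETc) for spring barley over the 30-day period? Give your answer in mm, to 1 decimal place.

190.8 mm

Tmean = (30.3 + 14.8)/2 = 22.55 °C
0.408 Ra = 0.408 × 39.5 = 16.1160 mm/d equivalent
ET₀ = 0.0023 × 16.1160 × (22.55 + 17.8) × √15.5 = 0.0023 × 16.1160 × 40.35 × 3.9370 = 5.8884 mm/d
ETc = Kc × ET₀ = 1.08 × 5.8884 = 6.3595 mm/d
Over 30 days: 6.3595 × 30 = 190.785 mm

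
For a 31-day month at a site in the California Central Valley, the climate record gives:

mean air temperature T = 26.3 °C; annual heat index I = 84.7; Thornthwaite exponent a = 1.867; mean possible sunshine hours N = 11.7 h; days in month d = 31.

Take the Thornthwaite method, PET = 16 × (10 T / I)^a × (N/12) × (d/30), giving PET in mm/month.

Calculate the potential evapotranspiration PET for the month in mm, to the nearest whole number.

10T/I = 10 × 26.3 / 84.7 = 3.1051
(10T/I)^a = 3.1051^1.867 = 8.2929
Uncorrected PET = 16 × 8.2929 = 132.686 mm
Correction = (N/12)(d/30) = (11.7/12)(31/30) = 1.0075
PET = 132.686 × 1.0075 = 133.681 mm/month

134 mm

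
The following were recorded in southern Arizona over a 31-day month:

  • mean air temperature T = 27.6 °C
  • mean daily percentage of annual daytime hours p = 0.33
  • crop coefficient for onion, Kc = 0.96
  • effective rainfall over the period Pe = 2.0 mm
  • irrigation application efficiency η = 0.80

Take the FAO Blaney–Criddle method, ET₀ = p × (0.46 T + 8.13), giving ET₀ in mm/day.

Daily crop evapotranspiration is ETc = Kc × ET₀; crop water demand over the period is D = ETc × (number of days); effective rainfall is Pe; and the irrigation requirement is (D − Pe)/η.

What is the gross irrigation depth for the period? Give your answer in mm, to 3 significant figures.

ET₀ = 0.33 × (0.46 × 27.6 + 8.13) = 0.33 × 20.826 = 6.8726 mm/d
ETc = Kc × ET₀ = 0.96 × 6.8726 = 6.5977 mm/d
Crop demand D = ETc × 31 d = 6.5977 × 31 = 204.529 mm
D − Pe = 204.529 − 2.0 = 202.529 mm
Gross irrigation = 202.529 / 0.80 = 253.161 mm

253 mm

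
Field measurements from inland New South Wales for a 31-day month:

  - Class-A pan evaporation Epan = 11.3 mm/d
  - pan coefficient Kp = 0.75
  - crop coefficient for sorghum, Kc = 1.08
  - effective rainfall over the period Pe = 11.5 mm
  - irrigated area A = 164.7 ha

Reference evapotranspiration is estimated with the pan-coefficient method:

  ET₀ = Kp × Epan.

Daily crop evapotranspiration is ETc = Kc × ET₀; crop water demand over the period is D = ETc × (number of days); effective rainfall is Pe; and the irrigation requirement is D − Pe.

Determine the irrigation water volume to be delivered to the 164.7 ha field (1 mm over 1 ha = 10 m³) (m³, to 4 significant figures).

448400 m³

ET₀ = 0.75 × 11.3 = 8.4750 mm/d
ETc = Kc × ET₀ = 1.08 × 8.4750 = 9.1530 mm/d
Crop demand D = ETc × 31 d = 9.1530 × 31 = 283.743 mm
D − Pe = 283.743 − 11.5 = 272.243 mm
Volume = 272.243 mm × 164.7 ha × 10 = 448384.2 m³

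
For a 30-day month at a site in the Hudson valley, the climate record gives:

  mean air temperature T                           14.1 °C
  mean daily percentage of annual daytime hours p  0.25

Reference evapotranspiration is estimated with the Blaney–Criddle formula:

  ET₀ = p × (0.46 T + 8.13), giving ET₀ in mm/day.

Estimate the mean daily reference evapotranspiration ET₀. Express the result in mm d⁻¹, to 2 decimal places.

ET₀ = 0.25 × (0.46 × 14.1 + 8.13) = 0.25 × 14.616 = 3.6540 mm/d

3.65 mm d⁻¹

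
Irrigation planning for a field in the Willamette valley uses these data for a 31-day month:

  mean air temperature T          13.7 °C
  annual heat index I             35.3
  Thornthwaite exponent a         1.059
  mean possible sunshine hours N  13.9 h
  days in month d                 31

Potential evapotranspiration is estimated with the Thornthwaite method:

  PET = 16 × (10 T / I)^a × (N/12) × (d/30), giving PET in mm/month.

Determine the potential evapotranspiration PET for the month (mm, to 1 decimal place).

10T/I = 10 × 13.7 / 35.3 = 3.8810
(10T/I)^a = 3.8810^1.059 = 4.2043
Uncorrected PET = 16 × 4.2043 = 67.269 mm
Correction = (N/12)(d/30) = (13.9/12)(31/30) = 1.1969
PET = 67.269 × 1.1969 = 80.514 mm/month

80.5 mm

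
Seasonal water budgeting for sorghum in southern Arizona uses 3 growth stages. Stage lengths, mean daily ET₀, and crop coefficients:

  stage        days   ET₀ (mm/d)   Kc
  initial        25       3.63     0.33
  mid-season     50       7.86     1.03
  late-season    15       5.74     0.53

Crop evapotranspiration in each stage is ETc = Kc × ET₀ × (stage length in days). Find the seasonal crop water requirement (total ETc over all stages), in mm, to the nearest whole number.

480 mm

initial: 0.33 × 3.63 × 25 = 29.95 mm
mid-season: 1.03 × 7.86 × 50 = 404.79 mm
late-season: 0.53 × 5.74 × 15 = 45.63 mm
Seasonal total = 480.37 mm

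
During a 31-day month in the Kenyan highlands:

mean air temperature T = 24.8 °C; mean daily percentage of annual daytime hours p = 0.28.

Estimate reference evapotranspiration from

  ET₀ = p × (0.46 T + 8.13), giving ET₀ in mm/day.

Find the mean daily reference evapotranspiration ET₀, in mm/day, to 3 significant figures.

5.47 mm/day

ET₀ = 0.28 × (0.46 × 24.8 + 8.13) = 0.28 × 19.538 = 5.4706 mm/d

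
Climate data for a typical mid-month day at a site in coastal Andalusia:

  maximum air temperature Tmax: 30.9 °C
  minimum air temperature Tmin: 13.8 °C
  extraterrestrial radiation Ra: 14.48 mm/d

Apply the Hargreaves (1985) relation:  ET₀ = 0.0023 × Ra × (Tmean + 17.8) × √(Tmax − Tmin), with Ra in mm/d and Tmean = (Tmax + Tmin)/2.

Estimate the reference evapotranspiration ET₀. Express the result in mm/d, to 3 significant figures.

5.53 mm/d

Tmean = (30.9 + 13.8)/2 = 22.35 °C
ET₀ = 0.0023 × 14.48 × (22.35 + 17.8) × √17.1 = 0.0023 × 14.48 × 40.15 × 4.1352 = 5.5294 mm/d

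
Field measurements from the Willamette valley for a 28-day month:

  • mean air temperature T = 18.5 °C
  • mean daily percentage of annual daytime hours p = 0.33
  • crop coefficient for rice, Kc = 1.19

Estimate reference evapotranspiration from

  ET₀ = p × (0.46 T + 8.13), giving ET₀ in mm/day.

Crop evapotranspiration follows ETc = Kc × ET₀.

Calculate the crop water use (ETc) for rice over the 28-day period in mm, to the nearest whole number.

ET₀ = 0.33 × (0.46 × 18.5 + 8.13) = 0.33 × 16.640 = 5.4912 mm/d
ETc = Kc × ET₀ = 1.19 × 5.4912 = 6.5345 mm/d
Over 28 days: 6.5345 × 28 = 182.966 mm

183 mm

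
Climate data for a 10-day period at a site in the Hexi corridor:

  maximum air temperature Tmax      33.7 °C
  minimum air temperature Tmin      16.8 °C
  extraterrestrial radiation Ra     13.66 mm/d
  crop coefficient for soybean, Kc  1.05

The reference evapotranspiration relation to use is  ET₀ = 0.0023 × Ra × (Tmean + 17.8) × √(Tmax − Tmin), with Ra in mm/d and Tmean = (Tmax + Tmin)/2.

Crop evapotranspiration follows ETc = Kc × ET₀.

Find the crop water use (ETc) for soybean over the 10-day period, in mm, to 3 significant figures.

58.4 mm

Tmean = (33.7 + 16.8)/2 = 25.25 °C
ET₀ = 0.0023 × 13.66 × (25.25 + 17.8) × √16.9 = 0.0023 × 13.66 × 43.05 × 4.1110 = 5.5603 mm/d
ETc = Kc × ET₀ = 1.05 × 5.5603 = 5.8383 mm/d
Over 10 days: 5.8383 × 10 = 58.383 mm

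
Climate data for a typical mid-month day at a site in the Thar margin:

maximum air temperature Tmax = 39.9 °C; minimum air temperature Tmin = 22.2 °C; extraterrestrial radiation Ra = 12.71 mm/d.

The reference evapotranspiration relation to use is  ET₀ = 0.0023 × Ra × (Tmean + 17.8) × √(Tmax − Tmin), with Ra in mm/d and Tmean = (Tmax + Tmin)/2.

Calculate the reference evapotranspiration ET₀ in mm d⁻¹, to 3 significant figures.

6.01 mm d⁻¹

Tmean = (39.9 + 22.2)/2 = 31.05 °C
ET₀ = 0.0023 × 12.71 × (31.05 + 17.8) × √17.7 = 0.0023 × 12.71 × 48.85 × 4.2071 = 6.0079 mm/d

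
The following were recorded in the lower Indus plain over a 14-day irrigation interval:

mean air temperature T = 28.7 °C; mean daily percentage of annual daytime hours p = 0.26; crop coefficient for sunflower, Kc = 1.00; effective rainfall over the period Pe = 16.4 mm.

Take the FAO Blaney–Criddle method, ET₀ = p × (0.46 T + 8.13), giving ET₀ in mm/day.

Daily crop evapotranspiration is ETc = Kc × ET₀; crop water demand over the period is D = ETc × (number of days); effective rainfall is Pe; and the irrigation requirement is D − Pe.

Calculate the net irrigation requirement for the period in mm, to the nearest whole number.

61 mm

ET₀ = 0.26 × (0.46 × 28.7 + 8.13) = 0.26 × 21.332 = 5.5463 mm/d
ETc = Kc × ET₀ = 1.00 × 5.5463 = 5.5463 mm/d
Crop demand D = ETc × 14 d = 5.5463 × 14 = 77.648 mm
D − Pe = 77.648 − 16.4 = 61.248 mm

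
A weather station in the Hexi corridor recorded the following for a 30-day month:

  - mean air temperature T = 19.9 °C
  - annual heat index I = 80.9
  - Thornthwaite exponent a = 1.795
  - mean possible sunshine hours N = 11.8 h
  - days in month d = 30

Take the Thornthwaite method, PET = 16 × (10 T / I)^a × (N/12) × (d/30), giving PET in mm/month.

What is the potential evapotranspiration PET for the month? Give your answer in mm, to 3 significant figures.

79.2 mm

10T/I = 10 × 19.9 / 80.9 = 2.4598
(10T/I)^a = 2.4598^1.795 = 5.0311
Uncorrected PET = 16 × 5.0311 = 80.498 mm
Correction = (N/12)(d/30) = (11.8/12)(30/30) = 0.9833
PET = 80.498 × 0.9833 = 79.154 mm/month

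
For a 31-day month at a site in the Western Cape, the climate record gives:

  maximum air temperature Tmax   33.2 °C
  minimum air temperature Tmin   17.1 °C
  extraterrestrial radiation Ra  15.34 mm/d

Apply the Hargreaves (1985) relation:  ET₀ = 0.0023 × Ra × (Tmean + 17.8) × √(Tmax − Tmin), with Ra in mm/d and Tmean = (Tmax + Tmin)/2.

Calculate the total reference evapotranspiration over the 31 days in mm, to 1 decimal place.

Tmean = (33.2 + 17.1)/2 = 25.15 °C
ET₀ = 0.0023 × 15.34 × (25.15 + 17.8) × √16.1 = 0.0023 × 15.34 × 42.95 × 4.0125 = 6.0804 mm/d
Over 31 days: 6.0804 × 31 = 188.492 mm

188.5 mm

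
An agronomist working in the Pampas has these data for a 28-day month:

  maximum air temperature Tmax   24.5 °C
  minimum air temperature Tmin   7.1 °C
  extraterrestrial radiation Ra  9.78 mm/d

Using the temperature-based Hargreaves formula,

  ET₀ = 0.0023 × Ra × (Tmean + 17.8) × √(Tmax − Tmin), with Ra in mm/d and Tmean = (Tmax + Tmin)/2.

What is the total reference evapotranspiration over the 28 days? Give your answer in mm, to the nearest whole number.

Tmean = (24.5 + 7.1)/2 = 15.80 °C
ET₀ = 0.0023 × 9.78 × (15.80 + 17.8) × √17.4 = 0.0023 × 9.78 × 33.60 × 4.1713 = 3.1527 mm/d
Over 28 days: 3.1527 × 28 = 88.276 mm

88 mm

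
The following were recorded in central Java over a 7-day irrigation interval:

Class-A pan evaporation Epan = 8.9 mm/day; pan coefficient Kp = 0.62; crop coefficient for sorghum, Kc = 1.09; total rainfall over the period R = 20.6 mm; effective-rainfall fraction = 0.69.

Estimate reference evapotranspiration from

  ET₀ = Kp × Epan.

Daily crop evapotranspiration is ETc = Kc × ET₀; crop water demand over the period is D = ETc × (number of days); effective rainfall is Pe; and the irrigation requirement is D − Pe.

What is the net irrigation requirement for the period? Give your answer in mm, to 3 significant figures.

ET₀ = 0.62 × 8.9 = 5.5180 mm/d
ETc = Kc × ET₀ = 1.09 × 5.5180 = 6.0146 mm/d
Crop demand D = ETc × 7 d = 6.0146 × 7 = 42.102 mm
Pe = 0.69 × 20.6 = 14.214 mm
D − Pe = 42.102 − 14.214 = 27.888 mm

27.9 mm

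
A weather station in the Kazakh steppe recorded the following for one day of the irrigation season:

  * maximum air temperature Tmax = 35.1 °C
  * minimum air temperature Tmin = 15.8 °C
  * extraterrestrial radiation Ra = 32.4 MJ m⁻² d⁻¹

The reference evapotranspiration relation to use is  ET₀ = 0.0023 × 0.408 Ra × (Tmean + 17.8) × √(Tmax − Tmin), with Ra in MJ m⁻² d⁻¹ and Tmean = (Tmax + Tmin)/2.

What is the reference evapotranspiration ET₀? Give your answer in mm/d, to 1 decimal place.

5.8 mm/d

Tmean = (35.1 + 15.8)/2 = 25.45 °C
0.408 Ra = 0.408 × 32.4 = 13.2192 mm/d equivalent
ET₀ = 0.0023 × 13.2192 × (25.45 + 17.8) × √19.3 = 0.0023 × 13.2192 × 43.25 × 4.3932 = 5.7770 mm/d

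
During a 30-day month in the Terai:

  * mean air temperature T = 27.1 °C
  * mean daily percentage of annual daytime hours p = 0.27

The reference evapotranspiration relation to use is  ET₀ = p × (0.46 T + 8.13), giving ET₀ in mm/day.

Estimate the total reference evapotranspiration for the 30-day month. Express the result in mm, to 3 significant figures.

ET₀ = 0.27 × (0.46 × 27.1 + 8.13) = 0.27 × 20.596 = 5.5609 mm/d
Monthly total = 5.5609 × 30 = 166.827 mm

167 mm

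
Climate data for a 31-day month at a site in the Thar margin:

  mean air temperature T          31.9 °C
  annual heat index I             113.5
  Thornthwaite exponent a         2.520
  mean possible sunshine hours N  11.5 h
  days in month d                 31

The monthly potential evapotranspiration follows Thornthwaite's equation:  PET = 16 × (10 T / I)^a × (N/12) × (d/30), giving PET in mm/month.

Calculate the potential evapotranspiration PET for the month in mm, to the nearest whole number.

214 mm

10T/I = 10 × 31.9 / 113.5 = 2.8106
(10T/I)^a = 2.8106^2.520 = 13.5199
Uncorrected PET = 16 × 13.5199 = 216.318 mm
Correction = (N/12)(d/30) = (11.5/12)(31/30) = 0.9903
PET = 216.318 × 0.9903 = 214.220 mm/month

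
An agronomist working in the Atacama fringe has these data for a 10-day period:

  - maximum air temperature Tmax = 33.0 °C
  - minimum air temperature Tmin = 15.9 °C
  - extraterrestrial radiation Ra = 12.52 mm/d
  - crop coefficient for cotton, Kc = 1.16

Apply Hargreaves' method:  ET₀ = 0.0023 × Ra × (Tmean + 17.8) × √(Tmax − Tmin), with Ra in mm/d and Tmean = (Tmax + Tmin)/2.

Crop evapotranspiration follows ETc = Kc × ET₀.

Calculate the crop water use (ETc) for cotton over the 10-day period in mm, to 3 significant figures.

58.4 mm

Tmean = (33.0 + 15.9)/2 = 24.45 °C
ET₀ = 0.0023 × 12.52 × (24.45 + 17.8) × √17.1 = 0.0023 × 12.52 × 42.25 × 4.1352 = 5.0310 mm/d
ETc = Kc × ET₀ = 1.16 × 5.0310 = 5.8360 mm/d
Over 10 days: 5.8360 × 10 = 58.360 mm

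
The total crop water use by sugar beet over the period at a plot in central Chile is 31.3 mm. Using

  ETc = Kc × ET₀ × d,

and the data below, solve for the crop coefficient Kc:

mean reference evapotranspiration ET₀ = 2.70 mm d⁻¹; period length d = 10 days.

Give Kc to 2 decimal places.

ETc = Kc × ET₀ × d  ⇒  Kc = ETc / (ET₀ × d)
Kc = 31.3 / (2.70 × 10) = 31.3 / 27.00 = 1.1593

1.16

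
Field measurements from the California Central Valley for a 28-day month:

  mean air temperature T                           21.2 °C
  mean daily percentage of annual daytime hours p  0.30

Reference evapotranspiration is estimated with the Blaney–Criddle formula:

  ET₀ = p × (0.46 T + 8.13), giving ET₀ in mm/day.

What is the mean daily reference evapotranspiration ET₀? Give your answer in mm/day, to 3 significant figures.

ET₀ = 0.30 × (0.46 × 21.2 + 8.13) = 0.30 × 17.882 = 5.3646 mm/d

5.36 mm/day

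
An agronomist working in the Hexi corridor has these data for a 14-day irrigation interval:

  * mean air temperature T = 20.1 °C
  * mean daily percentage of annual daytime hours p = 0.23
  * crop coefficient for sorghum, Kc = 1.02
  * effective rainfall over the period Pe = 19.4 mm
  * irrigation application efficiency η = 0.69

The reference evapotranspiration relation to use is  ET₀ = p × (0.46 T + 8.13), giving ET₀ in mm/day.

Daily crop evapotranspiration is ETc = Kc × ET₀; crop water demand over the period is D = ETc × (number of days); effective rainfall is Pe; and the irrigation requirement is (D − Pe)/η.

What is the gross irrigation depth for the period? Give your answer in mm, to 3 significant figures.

ET₀ = 0.23 × (0.46 × 20.1 + 8.13) = 0.23 × 17.376 = 3.9965 mm/d
ETc = Kc × ET₀ = 1.02 × 3.9965 = 4.0764 mm/d
Crop demand D = ETc × 14 d = 4.0764 × 14 = 57.070 mm
D − Pe = 57.070 − 19.4 = 37.670 mm
Gross irrigation = 37.670 / 0.69 = 54.594 mm

54.6 mm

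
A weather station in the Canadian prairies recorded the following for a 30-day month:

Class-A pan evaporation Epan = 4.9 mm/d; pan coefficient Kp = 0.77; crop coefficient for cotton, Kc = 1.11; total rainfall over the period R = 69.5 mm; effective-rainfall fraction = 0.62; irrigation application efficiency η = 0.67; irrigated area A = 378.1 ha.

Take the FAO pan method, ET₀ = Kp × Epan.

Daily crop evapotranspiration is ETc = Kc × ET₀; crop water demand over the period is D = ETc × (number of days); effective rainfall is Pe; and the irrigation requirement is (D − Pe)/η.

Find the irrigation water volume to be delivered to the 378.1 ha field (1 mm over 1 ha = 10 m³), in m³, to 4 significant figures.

ET₀ = 0.77 × 4.9 = 3.7730 mm/d
ETc = Kc × ET₀ = 1.11 × 3.7730 = 4.1880 mm/d
Crop demand D = ETc × 30 d = 4.1880 × 30 = 125.640 mm
Pe = 0.62 × 69.5 = 43.090 mm
D − Pe = 125.640 − 43.090 = 82.550 mm
Gross irrigation = 82.550 / 0.67 = 123.209 mm
Volume = 123.209 mm × 378.1 ha × 10 = 465853.2 m³

465900 m³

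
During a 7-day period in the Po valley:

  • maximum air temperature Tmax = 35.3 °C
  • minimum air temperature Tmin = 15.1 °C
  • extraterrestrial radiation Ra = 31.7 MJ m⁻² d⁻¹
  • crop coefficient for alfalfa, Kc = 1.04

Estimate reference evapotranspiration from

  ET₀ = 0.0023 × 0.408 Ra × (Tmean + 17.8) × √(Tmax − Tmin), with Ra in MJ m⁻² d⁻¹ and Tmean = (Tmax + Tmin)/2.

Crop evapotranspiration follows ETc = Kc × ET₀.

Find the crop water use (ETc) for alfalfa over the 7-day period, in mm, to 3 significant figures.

Tmean = (35.3 + 15.1)/2 = 25.20 °C
0.408 Ra = 0.408 × 31.7 = 12.9336 mm/d equivalent
ET₀ = 0.0023 × 12.9336 × (25.20 + 17.8) × √20.2 = 0.0023 × 12.9336 × 43.00 × 4.4944 = 5.7489 mm/d
ETc = Kc × ET₀ = 1.04 × 5.7489 = 5.9789 mm/d
Over 7 days: 5.9789 × 7 = 41.852 mm

41.9 mm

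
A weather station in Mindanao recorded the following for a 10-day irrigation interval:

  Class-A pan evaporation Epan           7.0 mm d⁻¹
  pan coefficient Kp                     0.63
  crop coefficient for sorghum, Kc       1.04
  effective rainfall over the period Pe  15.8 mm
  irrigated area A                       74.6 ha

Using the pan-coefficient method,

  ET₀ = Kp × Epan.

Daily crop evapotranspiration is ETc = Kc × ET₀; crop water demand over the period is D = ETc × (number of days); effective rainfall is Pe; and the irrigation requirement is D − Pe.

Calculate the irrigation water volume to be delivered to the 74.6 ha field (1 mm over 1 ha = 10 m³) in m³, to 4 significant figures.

22430 m³

ET₀ = 0.63 × 7.0 = 4.4100 mm/d
ETc = Kc × ET₀ = 1.04 × 4.4100 = 4.5864 mm/d
Crop demand D = ETc × 10 d = 4.5864 × 10 = 45.864 mm
D − Pe = 45.864 − 15.8 = 30.064 mm
Volume = 30.064 mm × 74.6 ha × 10 = 22427.7 m³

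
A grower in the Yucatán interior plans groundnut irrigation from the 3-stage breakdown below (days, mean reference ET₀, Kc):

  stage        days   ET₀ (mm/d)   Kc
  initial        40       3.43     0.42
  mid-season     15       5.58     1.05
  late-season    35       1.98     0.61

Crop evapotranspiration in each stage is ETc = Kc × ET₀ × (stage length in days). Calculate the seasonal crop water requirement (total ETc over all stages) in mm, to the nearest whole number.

initial: 0.42 × 3.43 × 40 = 57.62 mm
mid-season: 1.05 × 5.58 × 15 = 87.89 mm
late-season: 0.61 × 1.98 × 35 = 42.27 mm
Seasonal total = 187.78 mm

188 mm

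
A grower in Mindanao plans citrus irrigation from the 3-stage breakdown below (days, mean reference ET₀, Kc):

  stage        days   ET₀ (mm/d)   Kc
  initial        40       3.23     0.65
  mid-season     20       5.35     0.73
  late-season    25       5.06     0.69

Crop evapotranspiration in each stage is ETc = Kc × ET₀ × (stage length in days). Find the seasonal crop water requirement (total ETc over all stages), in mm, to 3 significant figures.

249 mm

initial: 0.65 × 3.23 × 40 = 83.98 mm
mid-season: 0.73 × 5.35 × 20 = 78.11 mm
late-season: 0.69 × 5.06 × 25 = 87.29 mm
Seasonal total = 249.38 mm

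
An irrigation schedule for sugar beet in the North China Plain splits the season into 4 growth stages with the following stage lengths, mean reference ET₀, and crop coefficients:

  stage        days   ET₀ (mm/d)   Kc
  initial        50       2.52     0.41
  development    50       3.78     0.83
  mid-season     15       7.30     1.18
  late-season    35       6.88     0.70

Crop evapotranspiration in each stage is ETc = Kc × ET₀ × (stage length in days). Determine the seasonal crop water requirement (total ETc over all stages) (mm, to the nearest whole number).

506 mm

initial: 0.41 × 2.52 × 50 = 51.66 mm
development: 0.83 × 3.78 × 50 = 156.87 mm
mid-season: 1.18 × 7.30 × 15 = 129.21 mm
late-season: 0.70 × 6.88 × 35 = 168.56 mm
Seasonal total = 506.30 mm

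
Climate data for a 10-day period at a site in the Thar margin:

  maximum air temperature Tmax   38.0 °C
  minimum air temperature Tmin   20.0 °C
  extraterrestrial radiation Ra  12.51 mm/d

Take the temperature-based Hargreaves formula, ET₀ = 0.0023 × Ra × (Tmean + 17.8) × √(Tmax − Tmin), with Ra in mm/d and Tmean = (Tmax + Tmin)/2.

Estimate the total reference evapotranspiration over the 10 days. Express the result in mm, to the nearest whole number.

57 mm

Tmean = (38.0 + 20.0)/2 = 29.00 °C
ET₀ = 0.0023 × 12.51 × (29.00 + 17.8) × √18.0 = 0.0023 × 12.51 × 46.80 × 4.2426 = 5.7130 mm/d
Over 10 days: 5.7130 × 10 = 57.130 mm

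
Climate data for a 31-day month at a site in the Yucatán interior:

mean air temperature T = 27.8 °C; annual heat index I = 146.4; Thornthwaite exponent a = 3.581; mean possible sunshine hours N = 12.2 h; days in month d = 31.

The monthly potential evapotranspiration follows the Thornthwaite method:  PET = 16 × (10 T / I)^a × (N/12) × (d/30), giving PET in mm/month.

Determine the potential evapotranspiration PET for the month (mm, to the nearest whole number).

10T/I = 10 × 27.8 / 146.4 = 1.8989
(10T/I)^a = 1.8989^3.581 = 9.9384
Uncorrected PET = 16 × 9.9384 = 159.014 mm
Correction = (N/12)(d/30) = (12.2/12)(31/30) = 1.0506
PET = 159.014 × 1.0506 = 167.060 mm/month

167 mm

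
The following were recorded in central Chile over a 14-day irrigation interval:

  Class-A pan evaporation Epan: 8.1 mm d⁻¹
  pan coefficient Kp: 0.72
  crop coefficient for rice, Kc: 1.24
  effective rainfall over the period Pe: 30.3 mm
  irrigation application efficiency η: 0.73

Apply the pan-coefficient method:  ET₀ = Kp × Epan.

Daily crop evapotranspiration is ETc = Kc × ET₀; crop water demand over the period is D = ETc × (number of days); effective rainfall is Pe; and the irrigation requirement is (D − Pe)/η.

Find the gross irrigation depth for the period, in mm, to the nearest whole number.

97 mm

ET₀ = 0.72 × 8.1 = 5.8320 mm/d
ETc = Kc × ET₀ = 1.24 × 5.8320 = 7.2317 mm/d
Crop demand D = ETc × 14 d = 7.2317 × 14 = 101.244 mm
D − Pe = 101.244 − 30.3 = 70.944 mm
Gross irrigation = 70.944 / 0.73 = 97.184 mm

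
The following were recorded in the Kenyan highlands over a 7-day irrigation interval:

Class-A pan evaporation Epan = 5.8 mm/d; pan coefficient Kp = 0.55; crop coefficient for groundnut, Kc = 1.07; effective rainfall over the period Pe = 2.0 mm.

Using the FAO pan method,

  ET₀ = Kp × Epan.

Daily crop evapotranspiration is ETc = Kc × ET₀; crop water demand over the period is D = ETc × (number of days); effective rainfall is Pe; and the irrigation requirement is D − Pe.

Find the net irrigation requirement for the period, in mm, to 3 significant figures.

21.9 mm

ET₀ = 0.55 × 5.8 = 3.1900 mm/d
ETc = Kc × ET₀ = 1.07 × 3.1900 = 3.4133 mm/d
Crop demand D = ETc × 7 d = 3.4133 × 7 = 23.893 mm
D − Pe = 23.893 − 2.0 = 21.893 mm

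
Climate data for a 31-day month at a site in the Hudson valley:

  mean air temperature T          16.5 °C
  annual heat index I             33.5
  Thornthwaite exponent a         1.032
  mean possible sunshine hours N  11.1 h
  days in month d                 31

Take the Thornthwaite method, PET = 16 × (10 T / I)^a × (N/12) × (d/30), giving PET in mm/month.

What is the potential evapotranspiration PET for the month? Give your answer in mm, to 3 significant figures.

10T/I = 10 × 16.5 / 33.5 = 4.9254
(10T/I)^a = 4.9254^1.032 = 5.1832
Uncorrected PET = 16 × 5.1832 = 82.931 mm
Correction = (N/12)(d/30) = (11.1/12)(31/30) = 0.9558
PET = 82.931 × 0.9558 = 79.265 mm/month

79.3 mm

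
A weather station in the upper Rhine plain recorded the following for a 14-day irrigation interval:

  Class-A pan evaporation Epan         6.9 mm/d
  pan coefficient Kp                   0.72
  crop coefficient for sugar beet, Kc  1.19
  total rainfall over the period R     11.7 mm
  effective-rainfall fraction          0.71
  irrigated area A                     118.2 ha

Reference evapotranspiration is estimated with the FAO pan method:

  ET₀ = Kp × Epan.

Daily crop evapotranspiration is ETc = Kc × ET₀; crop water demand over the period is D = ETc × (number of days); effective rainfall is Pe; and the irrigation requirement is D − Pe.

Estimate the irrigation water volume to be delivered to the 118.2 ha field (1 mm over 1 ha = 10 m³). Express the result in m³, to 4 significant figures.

88010 m³

ET₀ = 0.72 × 6.9 = 4.9680 mm/d
ETc = Kc × ET₀ = 1.19 × 4.9680 = 5.9119 mm/d
Crop demand D = ETc × 14 d = 5.9119 × 14 = 82.767 mm
Pe = 0.71 × 11.7 = 8.307 mm
D − Pe = 82.767 − 8.307 = 74.460 mm
Volume = 74.460 mm × 118.2 ha × 10 = 88011.7 m³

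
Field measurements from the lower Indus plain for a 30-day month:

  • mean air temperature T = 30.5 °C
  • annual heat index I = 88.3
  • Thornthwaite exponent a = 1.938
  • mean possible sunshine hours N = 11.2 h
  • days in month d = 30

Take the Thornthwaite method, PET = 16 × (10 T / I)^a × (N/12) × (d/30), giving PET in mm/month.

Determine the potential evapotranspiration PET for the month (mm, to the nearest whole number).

10T/I = 10 × 30.5 / 88.3 = 3.4541
(10T/I)^a = 3.4541^1.938 = 11.0482
Uncorrected PET = 16 × 11.0482 = 176.771 mm
Correction = (N/12)(d/30) = (11.2/12)(30/30) = 0.9333
PET = 176.771 × 0.9333 = 164.980 mm/month

165 mm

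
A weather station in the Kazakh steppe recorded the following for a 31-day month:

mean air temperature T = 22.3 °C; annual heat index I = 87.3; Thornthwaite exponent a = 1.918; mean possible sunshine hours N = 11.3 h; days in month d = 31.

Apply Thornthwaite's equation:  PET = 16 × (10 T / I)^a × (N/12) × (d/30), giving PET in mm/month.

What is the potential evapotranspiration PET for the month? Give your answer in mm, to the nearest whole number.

94 mm

10T/I = 10 × 22.3 / 87.3 = 2.5544
(10T/I)^a = 2.5544^1.918 = 6.0420
Uncorrected PET = 16 × 6.0420 = 96.672 mm
Correction = (N/12)(d/30) = (11.3/12)(31/30) = 0.9731
PET = 96.672 × 0.9731 = 94.072 mm/month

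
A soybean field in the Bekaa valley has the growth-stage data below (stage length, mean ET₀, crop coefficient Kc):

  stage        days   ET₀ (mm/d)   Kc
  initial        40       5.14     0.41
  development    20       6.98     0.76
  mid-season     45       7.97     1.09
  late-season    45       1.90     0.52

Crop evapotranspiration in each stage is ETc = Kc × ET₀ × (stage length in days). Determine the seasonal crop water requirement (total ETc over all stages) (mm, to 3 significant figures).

initial: 0.41 × 5.14 × 40 = 84.30 mm
development: 0.76 × 6.98 × 20 = 106.10 mm
mid-season: 1.09 × 7.97 × 45 = 390.93 mm
late-season: 0.52 × 1.90 × 45 = 44.46 mm
Seasonal total = 625.79 mm

626 mm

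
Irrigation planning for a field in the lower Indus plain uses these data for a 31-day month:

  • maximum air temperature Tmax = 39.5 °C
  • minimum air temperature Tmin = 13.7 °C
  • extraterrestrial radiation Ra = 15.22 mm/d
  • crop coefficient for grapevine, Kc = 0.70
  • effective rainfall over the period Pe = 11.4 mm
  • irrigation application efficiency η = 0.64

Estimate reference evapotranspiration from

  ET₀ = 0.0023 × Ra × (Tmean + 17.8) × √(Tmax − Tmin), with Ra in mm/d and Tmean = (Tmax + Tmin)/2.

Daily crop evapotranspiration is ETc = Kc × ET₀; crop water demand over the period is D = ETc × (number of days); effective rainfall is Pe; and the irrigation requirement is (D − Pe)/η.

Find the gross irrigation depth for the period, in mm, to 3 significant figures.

Tmean = (39.5 + 13.7)/2 = 26.60 °C
ET₀ = 0.0023 × 15.22 × (26.60 + 17.8) × √25.8 = 0.0023 × 15.22 × 44.40 × 5.0794 = 7.8947 mm/d
ETc = Kc × ET₀ = 0.70 × 7.8947 = 5.5263 mm/d
Crop demand D = ETc × 31 d = 5.5263 × 31 = 171.315 mm
D − Pe = 171.315 − 11.4 = 159.915 mm
Gross irrigation = 159.915 / 0.64 = 249.867 mm

250 mm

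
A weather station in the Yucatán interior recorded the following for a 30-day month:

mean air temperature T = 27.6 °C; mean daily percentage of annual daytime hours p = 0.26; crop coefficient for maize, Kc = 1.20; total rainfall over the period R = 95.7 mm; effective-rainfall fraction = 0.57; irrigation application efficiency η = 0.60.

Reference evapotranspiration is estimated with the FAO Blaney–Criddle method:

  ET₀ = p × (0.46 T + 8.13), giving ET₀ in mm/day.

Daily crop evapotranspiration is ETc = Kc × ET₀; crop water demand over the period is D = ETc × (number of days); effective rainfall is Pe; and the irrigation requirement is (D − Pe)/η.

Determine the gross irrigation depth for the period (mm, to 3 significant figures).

234 mm

ET₀ = 0.26 × (0.46 × 27.6 + 8.13) = 0.26 × 20.826 = 5.4148 mm/d
ETc = Kc × ET₀ = 1.20 × 5.4148 = 6.4978 mm/d
Crop demand D = ETc × 30 d = 6.4978 × 30 = 194.934 mm
Pe = 0.57 × 95.7 = 54.549 mm
D − Pe = 194.934 − 54.549 = 140.385 mm
Gross irrigation = 140.385 / 0.60 = 233.975 mm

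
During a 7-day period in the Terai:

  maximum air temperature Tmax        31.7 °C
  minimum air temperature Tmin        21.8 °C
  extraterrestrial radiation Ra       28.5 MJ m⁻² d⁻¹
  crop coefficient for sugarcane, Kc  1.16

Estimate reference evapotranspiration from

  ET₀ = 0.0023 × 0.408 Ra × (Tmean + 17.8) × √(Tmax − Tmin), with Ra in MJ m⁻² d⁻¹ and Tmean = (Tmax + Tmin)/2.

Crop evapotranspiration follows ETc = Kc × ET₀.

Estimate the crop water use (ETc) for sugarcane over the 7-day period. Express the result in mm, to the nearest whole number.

Tmean = (31.7 + 21.8)/2 = 26.75 °C
0.408 Ra = 0.408 × 28.5 = 11.6280 mm/d equivalent
ET₀ = 0.0023 × 11.6280 × (26.75 + 17.8) × √9.9 = 0.0023 × 11.6280 × 44.55 × 3.1464 = 3.7488 mm/d
ETc = Kc × ET₀ = 1.16 × 3.7488 = 4.3486 mm/d
Over 7 days: 4.3486 × 7 = 30.440 mm

30 mm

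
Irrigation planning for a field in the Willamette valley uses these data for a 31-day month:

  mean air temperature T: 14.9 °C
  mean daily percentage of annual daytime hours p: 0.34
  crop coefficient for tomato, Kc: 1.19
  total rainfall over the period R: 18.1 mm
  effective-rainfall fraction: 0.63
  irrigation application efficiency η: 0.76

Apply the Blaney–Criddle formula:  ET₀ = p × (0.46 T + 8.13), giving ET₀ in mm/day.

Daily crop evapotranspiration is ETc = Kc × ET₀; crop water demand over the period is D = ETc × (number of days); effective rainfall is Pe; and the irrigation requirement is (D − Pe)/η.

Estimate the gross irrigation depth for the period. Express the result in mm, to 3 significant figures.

ET₀ = 0.34 × (0.46 × 14.9 + 8.13) = 0.34 × 14.984 = 5.0946 mm/d
ETc = Kc × ET₀ = 1.19 × 5.0946 = 6.0626 mm/d
Crop demand D = ETc × 31 d = 6.0626 × 31 = 187.941 mm
Pe = 0.63 × 18.1 = 11.403 mm
D − Pe = 187.941 − 11.403 = 176.538 mm
Gross irrigation = 176.538 / 0.76 = 232.287 mm

232 mm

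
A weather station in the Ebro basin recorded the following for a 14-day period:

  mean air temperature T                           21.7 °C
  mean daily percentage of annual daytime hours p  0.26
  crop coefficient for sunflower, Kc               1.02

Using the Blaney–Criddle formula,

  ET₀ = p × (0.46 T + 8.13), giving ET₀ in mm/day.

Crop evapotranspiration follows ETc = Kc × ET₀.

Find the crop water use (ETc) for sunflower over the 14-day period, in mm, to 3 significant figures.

ET₀ = 0.26 × (0.46 × 21.7 + 8.13) = 0.26 × 18.112 = 4.7091 mm/d
ETc = Kc × ET₀ = 1.02 × 4.7091 = 4.8033 mm/d
Over 14 days: 4.8033 × 14 = 67.246 mm

67.2 mm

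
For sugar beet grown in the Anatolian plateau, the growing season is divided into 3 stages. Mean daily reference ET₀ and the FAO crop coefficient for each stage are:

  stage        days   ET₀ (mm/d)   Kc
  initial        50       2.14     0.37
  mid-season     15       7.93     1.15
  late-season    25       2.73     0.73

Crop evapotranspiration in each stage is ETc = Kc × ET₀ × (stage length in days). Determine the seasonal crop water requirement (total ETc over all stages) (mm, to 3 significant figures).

initial: 0.37 × 2.14 × 50 = 39.59 mm
mid-season: 1.15 × 7.93 × 15 = 136.79 mm
late-season: 0.73 × 2.73 × 25 = 49.82 mm
Seasonal total = 226.20 mm

226 mm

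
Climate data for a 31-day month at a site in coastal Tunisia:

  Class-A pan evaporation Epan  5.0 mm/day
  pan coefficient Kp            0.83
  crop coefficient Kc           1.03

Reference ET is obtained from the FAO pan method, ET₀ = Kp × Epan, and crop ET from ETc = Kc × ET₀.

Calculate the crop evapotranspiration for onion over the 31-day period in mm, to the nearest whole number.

ET₀ = 0.83 × 5.0 = 4.1500 mm/d
ETc = Kc × ET₀ = 1.03 × 4.1500 = 4.2745 mm/d
Over 31 days: 4.2745 × 31 = 132.510 mm

133 mm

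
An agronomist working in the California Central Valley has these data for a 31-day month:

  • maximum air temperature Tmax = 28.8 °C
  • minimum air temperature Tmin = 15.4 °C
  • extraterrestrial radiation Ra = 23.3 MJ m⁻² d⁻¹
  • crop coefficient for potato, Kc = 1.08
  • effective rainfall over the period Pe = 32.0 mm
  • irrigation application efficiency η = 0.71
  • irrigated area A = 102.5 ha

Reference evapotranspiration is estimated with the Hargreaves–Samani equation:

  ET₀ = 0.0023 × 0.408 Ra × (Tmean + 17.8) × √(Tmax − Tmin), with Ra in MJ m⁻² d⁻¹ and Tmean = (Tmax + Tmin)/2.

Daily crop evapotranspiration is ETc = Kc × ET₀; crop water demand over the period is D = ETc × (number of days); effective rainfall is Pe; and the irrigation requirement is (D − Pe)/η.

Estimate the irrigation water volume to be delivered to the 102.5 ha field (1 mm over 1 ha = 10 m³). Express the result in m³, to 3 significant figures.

Tmean = (28.8 + 15.4)/2 = 22.10 °C
0.408 Ra = 0.408 × 23.3 = 9.5064 mm/d equivalent
ET₀ = 0.0023 × 9.5064 × (22.10 + 17.8) × √13.4 = 0.0023 × 9.5064 × 39.90 × 3.6606 = 3.1935 mm/d
ETc = Kc × ET₀ = 1.08 × 3.1935 = 3.4490 mm/d
Crop demand D = ETc × 31 d = 3.4490 × 31 = 106.919 mm
D − Pe = 106.919 − 32.0 = 74.919 mm
Gross irrigation = 74.919 / 0.71 = 105.520 mm
Volume = 105.520 mm × 102.5 ha × 10 = 108158.0 m³

108000 m³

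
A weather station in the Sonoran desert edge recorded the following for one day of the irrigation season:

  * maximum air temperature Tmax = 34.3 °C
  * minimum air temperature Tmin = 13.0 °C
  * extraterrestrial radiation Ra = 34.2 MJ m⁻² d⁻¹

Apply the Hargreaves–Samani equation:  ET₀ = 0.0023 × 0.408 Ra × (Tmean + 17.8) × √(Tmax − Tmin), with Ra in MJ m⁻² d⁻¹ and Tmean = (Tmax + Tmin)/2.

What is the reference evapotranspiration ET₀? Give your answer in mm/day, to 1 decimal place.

6.1 mm/day

Tmean = (34.3 + 13.0)/2 = 23.65 °C
0.408 Ra = 0.408 × 34.2 = 13.9536 mm/d equivalent
ET₀ = 0.0023 × 13.9536 × (23.65 + 17.8) × √21.3 = 0.0023 × 13.9536 × 41.45 × 4.6152 = 6.1394 mm/d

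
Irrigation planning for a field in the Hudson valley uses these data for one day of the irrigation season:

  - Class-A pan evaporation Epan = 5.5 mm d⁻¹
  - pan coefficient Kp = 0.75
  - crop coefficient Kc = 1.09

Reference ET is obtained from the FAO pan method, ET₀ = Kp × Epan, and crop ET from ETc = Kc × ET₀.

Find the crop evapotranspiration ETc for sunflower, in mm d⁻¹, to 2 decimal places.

ET₀ = 0.75 × 5.5 = 4.1250 mm/d
ETc = Kc × ET₀ = 1.09 × 4.1250 = 4.4963 mm/d

4.50 mm d⁻¹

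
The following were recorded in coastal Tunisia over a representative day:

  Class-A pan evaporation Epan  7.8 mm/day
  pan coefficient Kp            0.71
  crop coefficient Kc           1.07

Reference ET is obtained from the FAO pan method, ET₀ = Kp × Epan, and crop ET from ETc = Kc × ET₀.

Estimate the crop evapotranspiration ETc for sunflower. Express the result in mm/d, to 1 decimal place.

5.9 mm/d

ET₀ = 0.71 × 7.8 = 5.5380 mm/d
ETc = Kc × ET₀ = 1.07 × 5.5380 = 5.9257 mm/d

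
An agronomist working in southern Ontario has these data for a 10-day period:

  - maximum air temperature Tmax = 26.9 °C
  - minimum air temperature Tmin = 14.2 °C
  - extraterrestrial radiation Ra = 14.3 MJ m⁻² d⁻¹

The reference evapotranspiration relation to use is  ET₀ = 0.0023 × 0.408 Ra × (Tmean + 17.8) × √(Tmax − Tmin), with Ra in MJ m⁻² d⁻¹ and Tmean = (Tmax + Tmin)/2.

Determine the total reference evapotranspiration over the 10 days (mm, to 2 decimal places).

Tmean = (26.9 + 14.2)/2 = 20.55 °C
0.408 Ra = 0.408 × 14.3 = 5.8344 mm/d equivalent
ET₀ = 0.0023 × 5.8344 × (20.55 + 17.8) × √12.7 = 0.0023 × 5.8344 × 38.35 × 3.5637 = 1.8340 mm/d
Over 10 days: 1.8340 × 10 = 18.340 mm

18.34 mm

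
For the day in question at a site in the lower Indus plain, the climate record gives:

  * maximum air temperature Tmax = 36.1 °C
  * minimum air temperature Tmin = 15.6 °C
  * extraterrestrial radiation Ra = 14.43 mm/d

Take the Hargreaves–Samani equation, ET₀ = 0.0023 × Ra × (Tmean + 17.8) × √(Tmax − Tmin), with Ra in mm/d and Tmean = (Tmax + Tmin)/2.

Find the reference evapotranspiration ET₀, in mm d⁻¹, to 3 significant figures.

6.56 mm d⁻¹

Tmean = (36.1 + 15.6)/2 = 25.85 °C
ET₀ = 0.0023 × 14.43 × (25.85 + 17.8) × √20.5 = 0.0023 × 14.43 × 43.65 × 4.5277 = 6.5593 mm/d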